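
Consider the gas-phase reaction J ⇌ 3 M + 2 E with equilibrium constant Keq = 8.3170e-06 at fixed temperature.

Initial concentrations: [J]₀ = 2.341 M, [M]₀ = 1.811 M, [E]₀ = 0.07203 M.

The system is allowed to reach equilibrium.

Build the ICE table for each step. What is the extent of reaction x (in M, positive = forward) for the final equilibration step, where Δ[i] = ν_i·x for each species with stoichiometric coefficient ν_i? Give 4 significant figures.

Q₀ = 0.01316 vs Keq = 8.3170e-06 ⇒ Q>K, reverse
Step 1:
                   J          M          E
  init         2.341      1.811    0.07203
  Δ          0.03502    -0.1051   -0.07003
  eq           2.376      1.706   0.001995
  solve Keq expr → x = -0.03502; check Q = 8.3170e-06

x = -0.03502 M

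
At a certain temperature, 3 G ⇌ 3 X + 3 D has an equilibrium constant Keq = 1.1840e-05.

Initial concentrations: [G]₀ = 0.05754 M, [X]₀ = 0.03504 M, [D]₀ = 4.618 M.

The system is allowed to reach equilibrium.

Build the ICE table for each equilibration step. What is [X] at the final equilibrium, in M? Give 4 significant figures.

[X]_eq = 4.5810e-04 M

Q₀ = 22.24 vs Keq = 1.1840e-05 ⇒ Q>K, reverse
Step 1:
                   G          X          D
  init       0.05754    0.03504      4.618
  Δ          0.03458   -0.03458   -0.03458
  eq         0.09212 4.5810e-04      4.583
  solve Keq expr → x = -0.01153; check Q = 1.1840e-05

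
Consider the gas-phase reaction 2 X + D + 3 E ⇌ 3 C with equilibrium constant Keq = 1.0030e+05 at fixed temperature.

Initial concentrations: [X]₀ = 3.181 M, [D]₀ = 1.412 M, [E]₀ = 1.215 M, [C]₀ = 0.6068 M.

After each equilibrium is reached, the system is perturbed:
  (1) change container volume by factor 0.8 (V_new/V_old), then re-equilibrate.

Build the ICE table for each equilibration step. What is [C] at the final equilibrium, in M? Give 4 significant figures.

[C]_eq = 2.256 M

Q₀ = 0.008719 vs Keq = 1.0030e+05 ⇒ Q<K, forward
Step 1:
                    X           D           E           C
  I             3.181       1.412       1.215      0.6068
  C           -0.7956     -0.3978      -1.193       1.193
  E             2.385       1.014      0.0216         1.8
  solve Keq expr → x = 0.3978; check Q = 1.0030e+05
Then change container volume by factor 0.8 (V_new/V_old).
Step 2:
                    X           D           E           C
  I             2.982       1.268       0.027        2.25
  C         -0.003548   -0.001774   -0.005322    0.005322
  E             2.978       1.266     0.02168       2.256
  solve Keq expr → x = 0.001774; check Q = 1.0030e+05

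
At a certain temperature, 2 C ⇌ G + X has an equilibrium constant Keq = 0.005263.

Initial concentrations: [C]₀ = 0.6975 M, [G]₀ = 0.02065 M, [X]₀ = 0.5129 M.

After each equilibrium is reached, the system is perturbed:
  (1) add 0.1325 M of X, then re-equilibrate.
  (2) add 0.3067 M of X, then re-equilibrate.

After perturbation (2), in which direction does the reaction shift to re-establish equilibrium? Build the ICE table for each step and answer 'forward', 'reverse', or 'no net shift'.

Q₀ = 0.02177 vs Keq = 0.005263 ⇒ Q>K, reverse
Step 1:
                    C           G           X
  I            0.6975     0.02065      0.5129
  C           0.03011    -0.01505    -0.01505
  E            0.7276    0.005597      0.4978
  solve Keq expr → x = -0.01505; check Q = 0.005263
Then add 0.1325 M of X.
Step 2:
                    C           G           X
  I            0.7276    0.005597      0.6303
  C          0.002281   -0.001141   -0.001141
  E            0.7299    0.004456      0.6292
  solve Keq expr → x = -0.001141; check Q = 0.005263
Then add 0.3067 M of X.
Step 3:
                    C           G           X
  I            0.7299    0.004456      0.9359
  C          0.002864   -0.001432   -0.001432
  E            0.7328    0.003024      0.9345
  solve Keq expr → x = -0.001432; check Q = 0.005263

Direction: reverse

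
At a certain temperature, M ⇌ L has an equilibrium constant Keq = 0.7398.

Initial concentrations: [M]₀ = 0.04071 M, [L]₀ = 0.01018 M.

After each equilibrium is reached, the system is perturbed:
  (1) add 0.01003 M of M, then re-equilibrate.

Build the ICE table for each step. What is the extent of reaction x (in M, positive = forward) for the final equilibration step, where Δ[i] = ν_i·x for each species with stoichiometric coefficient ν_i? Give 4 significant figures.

Q₀ = 0.2501 vs Keq = 0.7398 ⇒ Q<K, forward
Step 1:
                   M          L
  init       0.04071    0.01018
  Δ         -0.01146    0.01146
  eq         0.02925    0.02164
  solve Keq expr → x = 0.01146; check Q = 0.7398
Then add 0.01003 M of M.
Step 2:
                   M          L
  init       0.03928    0.02164
  Δ        -0.004265   0.004265
  eq         0.03502     0.0259
  solve Keq expr → x = 0.004265; check Q = 0.7398

x = 0.004265 M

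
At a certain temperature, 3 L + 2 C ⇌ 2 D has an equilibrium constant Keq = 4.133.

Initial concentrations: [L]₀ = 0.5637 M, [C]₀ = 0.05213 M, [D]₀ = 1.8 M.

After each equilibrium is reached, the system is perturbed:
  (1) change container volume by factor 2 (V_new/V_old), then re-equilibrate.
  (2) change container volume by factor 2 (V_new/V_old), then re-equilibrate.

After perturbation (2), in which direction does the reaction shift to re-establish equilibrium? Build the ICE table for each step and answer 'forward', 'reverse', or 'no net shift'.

Direction: reverse

Q₀ = 6656 vs Keq = 4.133 ⇒ Q>K, reverse
Step 1:
                  L         C         D
  init       0.5637   0.05213       1.8
  Δ          0.6614    0.4409   -0.4409
  eq          1.225     0.493     1.359
  solve Keq expr → x = -0.2205; check Q = 4.133
Then change container volume by factor 2 (V_new/V_old).
Step 2:
                  L         C         D
  init       0.6125    0.2465    0.6795
  Δ          0.1928    0.1285   -0.1285
  eq         0.8053     0.375     0.551
  solve Keq expr → x = -0.06426; check Q = 4.133
Then change container volume by factor 2 (V_new/V_old).
Step 3:
                  L         C         D
  init       0.4027    0.1875    0.2755
  Δ          0.1143   0.07621  -0.07621
  eq          0.517    0.2637    0.1993
  solve Keq expr → x = -0.03811; check Q = 4.133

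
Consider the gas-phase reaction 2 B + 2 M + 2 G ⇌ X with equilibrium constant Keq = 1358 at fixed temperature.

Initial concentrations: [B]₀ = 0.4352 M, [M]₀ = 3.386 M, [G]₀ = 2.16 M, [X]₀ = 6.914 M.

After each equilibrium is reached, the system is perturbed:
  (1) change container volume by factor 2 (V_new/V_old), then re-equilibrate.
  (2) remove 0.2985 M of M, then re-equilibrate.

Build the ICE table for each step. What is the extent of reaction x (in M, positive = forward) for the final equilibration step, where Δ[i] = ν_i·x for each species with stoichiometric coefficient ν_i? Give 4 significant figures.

x = -0.004222 M

Q₀ = 0.6824 vs Keq = 1358 ⇒ Q<K, forward
Step 1:
                  B         M         G         X
  Initial    0.4352     3.386      2.16     6.914
  Change    -0.4212   -0.4212   -0.4212    0.2106
  Equil     0.01405     2.965     1.739     7.125
  solve Keq expr → x = 0.2106; check Q = 1358
Then change container volume by factor 2 (V_new/V_old).
Step 2:
                  B         M         G         X
  Initial  0.007025     1.482    0.8694     3.562
  Change    0.03051   0.03051   0.03051  -0.01526
  Equil     0.03754     1.513    0.8999     3.547
  solve Keq expr → x = -0.01526; check Q = 1358
Then remove 0.2985 M of M.
Step 3:
                  B         M         G         X
  Initial   0.03754     1.214    0.8999     3.547
  Change   0.008444  0.008444  0.008444 -0.004222
  Equil     0.04598     1.223    0.9084     3.543
  solve Keq expr → x = -0.004222; check Q = 1358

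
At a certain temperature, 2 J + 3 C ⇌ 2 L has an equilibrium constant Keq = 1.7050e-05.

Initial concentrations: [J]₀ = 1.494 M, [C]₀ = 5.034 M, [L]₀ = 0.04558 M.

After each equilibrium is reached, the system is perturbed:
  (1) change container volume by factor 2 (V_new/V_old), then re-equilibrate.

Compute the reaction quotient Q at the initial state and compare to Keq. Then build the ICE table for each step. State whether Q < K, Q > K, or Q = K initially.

Q₀ = 7.2964e-06 vs Keq = 1.7050e-05 ⇒ Q<K, forward
Step 1:
                   J          C          L
  init         1.494      5.034    0.04558
  Δ         -0.02237   -0.03355    0.02237
  eq           1.472          5    0.06795
  solve Keq expr → x = 0.01118; check Q = 1.7050e-05
Then change container volume by factor 2 (V_new/V_old).
Step 2:
                   J          C          L
  init        0.7358        2.5    0.03397
  Δ          0.02137    0.03206   -0.02137
  eq          0.7572      2.532     0.0126
  solve Keq expr → x = -0.01069; check Q = 1.7050e-05

Q₀ = 7.2964e-06; Q < K (proceeds forward)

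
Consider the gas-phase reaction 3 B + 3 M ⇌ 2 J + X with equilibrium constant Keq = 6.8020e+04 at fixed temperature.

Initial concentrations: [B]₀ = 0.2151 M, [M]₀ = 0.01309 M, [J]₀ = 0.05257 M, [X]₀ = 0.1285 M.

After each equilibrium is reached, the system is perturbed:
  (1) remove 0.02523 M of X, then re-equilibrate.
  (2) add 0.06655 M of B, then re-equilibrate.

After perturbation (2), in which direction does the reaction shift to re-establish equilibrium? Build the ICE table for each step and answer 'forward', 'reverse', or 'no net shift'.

Direction: forward

Q₀ = 1.5909e+04 vs Keq = 6.8020e+04 ⇒ Q<K, forward
Step 1:
                    B           M           J           X
  Initial      0.2151     0.01309     0.05257      0.1285
  Change    -0.004508   -0.004508    0.003005    0.001503
  Equil        0.2106    0.008582     0.05558        0.13
  solve Keq expr → x = 0.001503; check Q = 6.8020e+04
Then remove 0.02523 M of X.
Step 2:
                    B           M           J           X
  Initial      0.2106    0.008582     0.05558      0.1048
  Change  -5.3628e-04 -5.3628e-04  3.5752e-04  1.7876e-04
  Equil        0.2101    0.008046     0.05593       0.105
  solve Keq expr → x = 1.7876e-04; check Q = 6.8020e+04
Then add 0.06655 M of B.
Step 3:
                    B           M           J           X
  Initial      0.2766    0.008046     0.05593       0.105
  Change    -0.001796   -0.001796    0.001198  5.9883e-04
  Equil        0.2748    0.006249     0.05713      0.1056
  solve Keq expr → x = 5.9883e-04; check Q = 6.8020e+04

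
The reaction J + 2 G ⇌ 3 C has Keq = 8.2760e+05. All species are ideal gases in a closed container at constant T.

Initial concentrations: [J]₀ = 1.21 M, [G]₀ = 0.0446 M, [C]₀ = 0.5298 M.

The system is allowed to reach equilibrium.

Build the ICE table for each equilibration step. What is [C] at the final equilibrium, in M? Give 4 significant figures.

Q₀ = 61.78 vs Keq = 8.2760e+05 ⇒ Q<K, forward
Step 1:
                  J         G         C
  Initial      1.21    0.0446    0.5298
  Change   -0.02207  -0.04414    0.0662
  Equil       1.188 4.6405e-04     0.596
  solve Keq expr → x = 0.02207; check Q = 8.2760e+05

[C]_eq = 0.596 M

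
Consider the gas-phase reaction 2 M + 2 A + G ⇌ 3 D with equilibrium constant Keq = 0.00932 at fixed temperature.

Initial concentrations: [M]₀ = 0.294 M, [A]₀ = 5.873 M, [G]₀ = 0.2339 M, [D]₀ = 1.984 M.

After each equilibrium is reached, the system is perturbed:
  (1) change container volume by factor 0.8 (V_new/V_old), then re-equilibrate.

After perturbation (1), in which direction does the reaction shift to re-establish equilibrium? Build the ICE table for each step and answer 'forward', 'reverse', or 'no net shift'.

Direction: forward

Q₀ = 11.2 vs Keq = 0.00932 ⇒ Q>K, reverse
Step 1:
                   M          A          G          D
  init         0.294      5.873     0.2339      1.984
  Δ           0.8479     0.8479      0.424     -1.272
  eq           1.142      6.721     0.6579     0.7121
  solve Keq expr → x = -0.424; check Q = 0.00932
Then change container volume by factor 0.8 (V_new/V_old).
Step 2:
                   M          A          G          D
  init         1.427      8.401     0.8223     0.8902
  Δ         -0.06289   -0.06289   -0.03144    0.09433
  eq           1.365      8.338     0.7909     0.9845
  solve Keq expr → x = 0.03144; check Q = 0.00932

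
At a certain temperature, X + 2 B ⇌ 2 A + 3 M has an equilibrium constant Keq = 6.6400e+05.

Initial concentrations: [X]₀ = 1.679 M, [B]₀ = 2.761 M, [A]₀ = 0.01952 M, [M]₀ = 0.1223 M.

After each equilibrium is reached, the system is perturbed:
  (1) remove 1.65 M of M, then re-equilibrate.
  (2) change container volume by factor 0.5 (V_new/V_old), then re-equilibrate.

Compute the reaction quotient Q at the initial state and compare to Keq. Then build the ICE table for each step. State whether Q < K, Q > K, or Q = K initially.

Q₀ = 5.4457e-08 vs Keq = 6.6400e+05 ⇒ Q<K, forward
Step 1:
                   X          B          A          M
  Initial      1.679      2.761    0.01952     0.1223
  Change      -1.355     -2.711      2.711      4.066
  Equil       0.3237    0.05047       2.73      4.188
  solve Keq expr → x = 1.355; check Q = 6.6400e+05
Then remove 1.65 M of M.
Step 2:
                   X          B          A          M
  Initial     0.3237    0.05047       2.73      2.538
  Change     -0.0127    -0.0254     0.0254     0.0381
  Equil        0.311    0.02507      2.755      2.576
  solve Keq expr → x = 0.0127; check Q = 6.6400e+05
Then change container volume by factor 0.5 (V_new/V_old).
Step 3:
                   X          B          A          M
  Initial     0.6221    0.05014      5.511      5.152
  Change      0.0228     0.0456    -0.0456    -0.0684
  Equil       0.6449    0.09574      5.465      5.084
  solve Keq expr → x = -0.0228; check Q = 6.6400e+05

Q₀ = 5.4457e-08; Q < K (proceeds forward)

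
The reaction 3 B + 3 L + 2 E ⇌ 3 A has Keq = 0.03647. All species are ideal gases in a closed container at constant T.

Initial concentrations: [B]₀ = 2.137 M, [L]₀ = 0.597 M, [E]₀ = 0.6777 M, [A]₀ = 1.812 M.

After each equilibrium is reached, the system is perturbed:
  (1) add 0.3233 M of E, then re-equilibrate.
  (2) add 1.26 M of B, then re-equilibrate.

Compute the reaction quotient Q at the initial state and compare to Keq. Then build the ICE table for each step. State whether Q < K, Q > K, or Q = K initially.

Q₀ = 6.238 vs Keq = 0.03647 ⇒ Q>K, reverse
Step 1:
                    B           L           E           A
  Initial       2.137       0.597      0.6777       1.812
  Change       0.6244      0.6244      0.4163     -0.6244
  Equil         2.761       1.221       1.094       1.188
  solve Keq expr → x = -0.2081; check Q = 0.03647
Then add 0.3233 M of E.
Step 2:
                    B           L           E           A
  Initial       2.761       1.221       1.417       1.188
  Change     -0.07353    -0.07353    -0.04902     0.07353
  Equil         2.688       1.148       1.368       1.261
  solve Keq expr → x = 0.02451; check Q = 0.03647
Then add 1.26 M of B.
Step 3:
                    B           L           E           A
  Initial       3.948       1.148       1.368       1.261
  Change      -0.1683     -0.1683     -0.1122      0.1683
  Equil          3.78      0.9796       1.256       1.429
  solve Keq expr → x = 0.0561; check Q = 0.03647

Q₀ = 6.238; Q > K (proceeds reverse)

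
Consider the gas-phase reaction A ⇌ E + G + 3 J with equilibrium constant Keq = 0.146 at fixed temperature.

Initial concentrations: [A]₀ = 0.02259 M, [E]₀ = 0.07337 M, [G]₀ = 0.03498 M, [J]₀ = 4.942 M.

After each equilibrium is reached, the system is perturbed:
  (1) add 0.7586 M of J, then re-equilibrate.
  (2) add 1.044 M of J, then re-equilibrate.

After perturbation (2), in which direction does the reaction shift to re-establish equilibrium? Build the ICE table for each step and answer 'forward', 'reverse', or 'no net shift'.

Direction: reverse

Q₀ = 13.71 vs Keq = 0.146 ⇒ Q>K, reverse
Step 1:
                  A         E         G         J
  init      0.02259   0.07337   0.03498     4.942
  Δ         0.03319  -0.03319  -0.03319  -0.09958
  eq        0.05578   0.04018  0.001785     4.842
  solve Keq expr → x = -0.03319; check Q = 0.146
Then add 0.7586 M of J.
Step 2:
                  A         E         G         J
  init      0.05578   0.04018  0.001785     5.601
  Δ       6.0035e-04 -6.0035e-04 -6.0035e-04 -0.001801
  eq        0.05639   0.03957  0.001185     5.599
  solve Keq expr → x = -6.0035e-04; check Q = 0.146
Then add 1.044 M of J.
Step 3:
                  A         E         G         J
  init      0.05639   0.03957  0.001185     6.643
  Δ       4.6080e-04 -4.6080e-04 -4.6080e-04 -0.001382
  eq        0.05685   0.03911 7.2419e-04     6.642
  solve Keq expr → x = -4.6080e-04; check Q = 0.146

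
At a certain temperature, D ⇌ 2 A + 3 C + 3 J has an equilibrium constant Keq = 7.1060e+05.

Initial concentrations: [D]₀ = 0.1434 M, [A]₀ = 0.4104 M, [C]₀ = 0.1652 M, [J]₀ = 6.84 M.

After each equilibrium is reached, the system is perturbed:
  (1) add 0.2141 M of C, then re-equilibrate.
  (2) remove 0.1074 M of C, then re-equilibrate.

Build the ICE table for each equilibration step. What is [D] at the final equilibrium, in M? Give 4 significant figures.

[D]_eq = 9.0812e-05 M

Q₀ = 1.695 vs Keq = 7.1060e+05 ⇒ Q<K, forward
Step 1:
                  D         A         C         J
  init       0.1434    0.4104    0.1652      6.84
  Δ         -0.1433    0.2867      0.43      0.43
  eq      5.5414e-05    0.6971    0.5952      7.27
  solve Keq expr → x = 0.1433; check Q = 7.1060e+05
Then add 0.2141 M of C.
Step 2:
                  D         A         C         J
  init    5.5414e-05    0.6971    0.8093      7.27
  Δ       8.3672e-05 -1.6734e-04 -2.5102e-04 -2.5102e-04
  eq      1.3909e-04    0.6969    0.8091      7.27
  solve Keq expr → x = -8.3672e-05; check Q = 7.1060e+05
Then remove 0.1074 M of C.
Step 3:
                  D         A         C         J
  init    1.3909e-04    0.6969    0.7017      7.27
  Δ       -4.8275e-05 9.6549e-05 1.4482e-04 1.4482e-04
  eq      9.0812e-05     0.697    0.7018      7.27
  solve Keq expr → x = 4.8275e-05; check Q = 7.1060e+05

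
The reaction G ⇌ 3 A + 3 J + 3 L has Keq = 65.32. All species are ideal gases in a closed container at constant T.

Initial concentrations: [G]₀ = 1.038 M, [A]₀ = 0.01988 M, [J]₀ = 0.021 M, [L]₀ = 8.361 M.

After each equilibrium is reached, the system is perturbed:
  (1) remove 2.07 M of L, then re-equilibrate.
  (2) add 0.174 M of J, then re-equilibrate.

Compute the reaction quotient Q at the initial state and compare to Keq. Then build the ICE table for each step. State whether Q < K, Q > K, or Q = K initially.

Q₀ = 4.0972e-08; Q < K (proceeds forward)

Q₀ = 4.0972e-08 vs Keq = 65.32 ⇒ Q<K, forward
Step 1:
                   G          A          J          L
  init         1.038    0.01988      0.021      8.361
  Δ          -0.2094     0.6282     0.6282     0.6282
  eq          0.8286     0.6481     0.6492      8.989
  solve Keq expr → x = 0.2094; check Q = 65.32
Then remove 2.07 M of L.
Step 2:
                   G          A          J          L
  init        0.8286     0.6481     0.6492      6.919
  Δ         -0.02741    0.08223    0.08223    0.08223
  eq          0.8012     0.7304     0.7315      7.001
  solve Keq expr → x = 0.02741; check Q = 65.32
Then add 0.174 M of J.
Step 3:
                   G          A          J          L
  init        0.8012     0.7304     0.9055      7.001
  Δ          0.02473   -0.07419   -0.07419   -0.07419
  eq          0.8259     0.6562     0.8313      6.927
  solve Keq expr → x = -0.02473; check Q = 65.32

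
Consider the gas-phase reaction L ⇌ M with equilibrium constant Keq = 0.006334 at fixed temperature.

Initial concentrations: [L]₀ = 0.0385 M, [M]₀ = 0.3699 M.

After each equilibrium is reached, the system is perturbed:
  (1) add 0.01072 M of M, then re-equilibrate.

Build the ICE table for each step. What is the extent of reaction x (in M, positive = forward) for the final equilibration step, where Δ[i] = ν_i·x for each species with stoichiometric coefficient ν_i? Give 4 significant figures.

x = -0.01065 M

Q₀ = 9.608 vs Keq = 0.006334 ⇒ Q>K, reverse
Step 1:
                   L          M
  I           0.0385     0.3699
  C           0.3673    -0.3673
  E           0.4058   0.002571
  solve Keq expr → x = -0.3673; check Q = 0.006334
Then add 0.01072 M of M.
Step 2:
                   L          M
  I           0.4058    0.01329
  C          0.01065   -0.01065
  E           0.4165   0.002638
  solve Keq expr → x = -0.01065; check Q = 0.006334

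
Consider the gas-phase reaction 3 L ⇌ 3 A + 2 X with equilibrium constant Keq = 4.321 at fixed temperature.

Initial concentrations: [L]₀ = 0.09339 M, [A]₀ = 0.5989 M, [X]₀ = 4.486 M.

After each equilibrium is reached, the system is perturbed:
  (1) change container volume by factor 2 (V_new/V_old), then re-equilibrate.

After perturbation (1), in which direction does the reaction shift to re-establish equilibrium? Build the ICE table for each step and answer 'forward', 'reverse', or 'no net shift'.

Q₀ = 5307 vs Keq = 4.321 ⇒ Q>K, reverse
Step 1:
                    L           A           X
  init        0.09339      0.5989       4.486
  Δ            0.3341     -0.3341     -0.2227
  eq           0.4275      0.2648       4.263
  solve Keq expr → x = -0.1114; check Q = 4.321
Then change container volume by factor 2 (V_new/V_old).
Step 2:
                    L           A           X
  init         0.2137      0.1324       2.132
  Δ          -0.03852     0.03852     0.02568
  eq           0.1752      0.1709       2.157
  solve Keq expr → x = 0.01284; check Q = 4.321

Direction: forward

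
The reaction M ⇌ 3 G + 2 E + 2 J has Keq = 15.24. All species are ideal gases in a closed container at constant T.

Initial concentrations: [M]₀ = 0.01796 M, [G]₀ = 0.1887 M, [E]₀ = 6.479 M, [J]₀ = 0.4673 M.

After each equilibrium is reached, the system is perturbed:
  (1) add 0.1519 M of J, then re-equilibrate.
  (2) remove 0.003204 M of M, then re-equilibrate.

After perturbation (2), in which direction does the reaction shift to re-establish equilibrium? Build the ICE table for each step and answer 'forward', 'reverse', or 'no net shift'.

Q₀ = 3.429 vs Keq = 15.24 ⇒ Q<K, forward
Step 1:
                    M           G           E           J
  Initial     0.01796      0.1887       6.479      0.4673
  Change      -0.0108     0.03239     0.02159     0.02159
  Equil      0.007163      0.2211       6.501      0.4889
  solve Keq expr → x = 0.0108; check Q = 15.24
Then add 0.1519 M of J.
Step 2:
                    M           G           E           J
  Initial    0.007163      0.2211       6.501      0.6408
  Change     0.003314   -0.009942   -0.006628   -0.006628
  Equil       0.01048      0.2112       6.494      0.6342
  solve Keq expr → x = -0.003314; check Q = 15.24
Then remove 0.003204 M of M.
Step 3:
                    M           G           E           J
  Initial    0.007273      0.2112       6.494      0.6342
  Change     0.002137   -0.006412   -0.004275   -0.004275
  Equil       0.00941      0.2047        6.49      0.6299
  solve Keq expr → x = -0.002137; check Q = 15.24

Direction: reverse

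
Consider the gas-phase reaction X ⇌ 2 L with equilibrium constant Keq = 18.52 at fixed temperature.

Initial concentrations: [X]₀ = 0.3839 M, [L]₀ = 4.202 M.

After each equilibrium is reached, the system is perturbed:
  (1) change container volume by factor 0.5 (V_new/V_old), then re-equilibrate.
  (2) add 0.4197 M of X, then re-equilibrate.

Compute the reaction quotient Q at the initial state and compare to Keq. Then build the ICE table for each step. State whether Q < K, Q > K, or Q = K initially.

Q₀ = 45.99; Q > K (proceeds reverse)

Q₀ = 45.99 vs Keq = 18.52 ⇒ Q>K, reverse
Step 1:
                  X         L
  Initial    0.3839     4.202
  Change     0.3094   -0.6188
  Equil      0.6933     3.583
  solve Keq expr → x = -0.3094; check Q = 18.52
Then change container volume by factor 0.5 (V_new/V_old).
Step 2:
                  X         L
  Initial     1.387     7.166
  Change     0.5719    -1.144
  Equil       1.959     6.023
  solve Keq expr → x = -0.5719; check Q = 18.52
Then add 0.4197 M of X.
Step 3:
                  X         L
  Initial     2.378     6.023
  Change    -0.1794    0.3588
  Equil       2.199     6.381
  solve Keq expr → x = 0.1794; check Q = 18.52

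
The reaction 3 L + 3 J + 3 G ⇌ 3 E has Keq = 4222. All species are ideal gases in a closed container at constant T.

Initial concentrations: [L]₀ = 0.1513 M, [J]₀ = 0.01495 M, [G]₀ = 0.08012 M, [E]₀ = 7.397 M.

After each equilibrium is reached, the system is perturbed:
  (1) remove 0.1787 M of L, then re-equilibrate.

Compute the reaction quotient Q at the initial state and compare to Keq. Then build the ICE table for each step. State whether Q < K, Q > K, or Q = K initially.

Q₀ = 6.7999e+13 vs Keq = 4222 ⇒ Q>K, reverse
Step 1:
                   L          J          G          E
  I           0.1513    0.01495    0.08012      7.397
  C           0.6667     0.6667     0.6667    -0.6667
  E            0.818     0.6816     0.7468       6.73
  solve Keq expr → x = -0.2222; check Q = 4222
Then remove 0.1787 M of L.
Step 2:
                   L          J          G          E
  I           0.6393     0.6816     0.7468       6.73
  C          0.05669    0.05669    0.05669   -0.05669
  E            0.696     0.7383     0.8035      6.674
  solve Keq expr → x = -0.0189; check Q = 4222

Q₀ = 6.7999e+13; Q > K (proceeds reverse)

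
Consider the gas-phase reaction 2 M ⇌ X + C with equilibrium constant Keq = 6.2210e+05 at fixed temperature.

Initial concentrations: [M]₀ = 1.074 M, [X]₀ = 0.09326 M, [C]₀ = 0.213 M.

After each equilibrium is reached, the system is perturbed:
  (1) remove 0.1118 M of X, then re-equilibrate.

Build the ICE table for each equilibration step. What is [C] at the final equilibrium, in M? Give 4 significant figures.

[C]_eq = 0.7496 M

Q₀ = 0.01722 vs Keq = 6.2210e+05 ⇒ Q<K, forward
Step 1:
                   M          X          C
  Initial      1.074    0.09326      0.213
  Change      -1.073     0.5366     0.5366
  Equil   8.7113e-04     0.6298     0.7496
  solve Keq expr → x = 0.5366; check Q = 6.2210e+05
Then remove 0.1118 M of X.
Step 2:
                   M          X          C
  Initial 8.7113e-04      0.518     0.7496
  Change  -8.1039e-05 4.0520e-05 4.0520e-05
  Equil   7.9009e-04     0.5181     0.7496
  solve Keq expr → x = 4.0520e-05; check Q = 6.2210e+05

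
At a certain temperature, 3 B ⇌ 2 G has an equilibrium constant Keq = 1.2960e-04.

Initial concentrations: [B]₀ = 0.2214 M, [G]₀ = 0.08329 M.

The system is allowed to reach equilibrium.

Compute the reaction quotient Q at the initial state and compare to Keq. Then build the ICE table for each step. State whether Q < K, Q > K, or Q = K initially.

Q₀ = 0.6392 vs Keq = 1.2960e-04 ⇒ Q>K, reverse
Step 1:
                    B           G
  I            0.2214     0.08329
  C            0.1215      -0.081
  E            0.3429    0.002286
  solve Keq expr → x = -0.0405; check Q = 1.2960e-04

Q₀ = 0.6392; Q > K (proceeds reverse)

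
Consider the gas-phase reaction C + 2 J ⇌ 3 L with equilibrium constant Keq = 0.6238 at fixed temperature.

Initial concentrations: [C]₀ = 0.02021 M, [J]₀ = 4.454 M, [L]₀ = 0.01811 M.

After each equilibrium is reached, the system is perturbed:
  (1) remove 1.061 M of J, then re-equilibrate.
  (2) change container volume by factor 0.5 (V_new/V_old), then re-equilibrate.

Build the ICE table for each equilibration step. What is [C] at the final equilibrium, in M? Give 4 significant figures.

[C]_eq = 1.3815e-04 M

Q₀ = 1.4815e-05 vs Keq = 0.6238 ⇒ Q<K, forward
Step 1:
                  C         J         L
  init      0.02021     4.454   0.01811
  Δ        -0.02017  -0.04034   0.06051
  eq      3.9990e-05     4.414   0.07862
  solve Keq expr → x = 0.02017; check Q = 0.6238
Then remove 1.061 M of J.
Step 2:
                  C         J         L
  init    3.9990e-05     3.353   0.07862
  Δ       2.9083e-05 5.8167e-05 -8.7250e-05
  eq      6.9074e-05     3.353   0.07853
  solve Keq expr → x = -2.9083e-05; check Q = 0.6238
Then change container volume by factor 0.5 (V_new/V_old).
Step 3:
                  C         J         L
  init    1.3815e-04     6.705    0.1571
  Δ               0         0         0
  eq      1.3815e-04     6.705    0.1571
  solve Keq expr → x = 0; check Q = 0.6238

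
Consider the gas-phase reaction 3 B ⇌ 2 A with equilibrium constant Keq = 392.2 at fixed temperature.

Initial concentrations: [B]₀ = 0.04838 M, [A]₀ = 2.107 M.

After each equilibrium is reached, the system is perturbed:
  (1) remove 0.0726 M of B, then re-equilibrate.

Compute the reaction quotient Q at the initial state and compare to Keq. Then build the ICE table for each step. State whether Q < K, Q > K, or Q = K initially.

Q₀ = 3.9204e+04; Q > K (proceeds reverse)

Q₀ = 3.9204e+04 vs Keq = 392.2 ⇒ Q>K, reverse
Step 1:
                    B           A
  Initial     0.04838       2.107
  Change       0.1681     -0.1121
  Equil        0.2165       1.995
  solve Keq expr → x = -0.05604; check Q = 392.2
Then remove 0.0726 M of B.
Step 2:
                    B           A
  Initial      0.1439       1.995
  Change      0.06925    -0.04616
  Equil        0.2131       1.949
  solve Keq expr → x = -0.02308; check Q = 392.2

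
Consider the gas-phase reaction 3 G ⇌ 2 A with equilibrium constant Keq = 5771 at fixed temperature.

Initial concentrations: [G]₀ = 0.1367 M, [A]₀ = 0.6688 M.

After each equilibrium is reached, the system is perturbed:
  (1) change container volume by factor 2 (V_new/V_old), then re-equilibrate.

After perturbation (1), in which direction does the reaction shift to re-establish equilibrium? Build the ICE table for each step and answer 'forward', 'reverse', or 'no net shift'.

Q₀ = 175.1 vs Keq = 5771 ⇒ Q<K, forward
Step 1:
                   G          A
  I           0.1367     0.6688
  C         -0.09151    0.06101
  E          0.04519     0.7298
  solve Keq expr → x = 0.0305; check Q = 5771
Then change container volume by factor 2 (V_new/V_old).
Step 2:
                   G          A
  I           0.0226     0.3649
  C         0.005676  -0.003784
  E          0.02827     0.3611
  solve Keq expr → x = -0.001892; check Q = 5771

Direction: reverse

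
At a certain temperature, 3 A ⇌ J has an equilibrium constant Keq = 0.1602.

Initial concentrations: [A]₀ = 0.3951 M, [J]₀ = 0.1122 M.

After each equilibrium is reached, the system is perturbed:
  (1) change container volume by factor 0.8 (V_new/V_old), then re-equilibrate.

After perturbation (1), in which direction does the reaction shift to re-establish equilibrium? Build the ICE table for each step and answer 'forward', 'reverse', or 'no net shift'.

Direction: forward

Q₀ = 1.819 vs Keq = 0.1602 ⇒ Q>K, reverse
Step 1:
                  A         J
  init       0.3951    0.1122
  Δ          0.2231  -0.07436
  eq         0.6182   0.03784
  solve Keq expr → x = -0.07436; check Q = 0.1602
Then change container volume by factor 0.8 (V_new/V_old).
Step 2:
                  A         J
  init       0.7727    0.0473
  Δ        -0.04404   0.01468
  eq         0.7287   0.06198
  solve Keq expr → x = 0.01468; check Q = 0.1602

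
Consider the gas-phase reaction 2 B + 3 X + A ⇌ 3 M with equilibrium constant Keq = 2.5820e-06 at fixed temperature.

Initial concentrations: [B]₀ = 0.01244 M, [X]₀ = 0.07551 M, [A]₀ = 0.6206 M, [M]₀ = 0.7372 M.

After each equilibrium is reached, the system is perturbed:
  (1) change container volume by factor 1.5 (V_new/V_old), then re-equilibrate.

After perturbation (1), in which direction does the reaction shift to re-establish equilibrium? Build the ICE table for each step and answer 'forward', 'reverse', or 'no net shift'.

Direction: reverse

Q₀ = 9.6892e+06 vs Keq = 2.5820e-06 ⇒ Q>K, reverse
Step 1:
                   B          X          A          M
  I          0.01244    0.07551     0.6206     0.7372
  C            0.487     0.7306     0.2435    -0.7306
  E           0.4995     0.8061     0.8641   0.006631
  solve Keq expr → x = -0.2435; check Q = 2.5820e-06
Then change container volume by factor 1.5 (V_new/V_old).
Step 2:
                   B          X          A          M
  I            0.333     0.5374     0.5761   0.004421
  C       9.7263e-04   0.001459 4.8631e-04  -0.001459
  E            0.334     0.5388     0.5766   0.002962
  solve Keq expr → x = -4.8631e-04; check Q = 2.5820e-06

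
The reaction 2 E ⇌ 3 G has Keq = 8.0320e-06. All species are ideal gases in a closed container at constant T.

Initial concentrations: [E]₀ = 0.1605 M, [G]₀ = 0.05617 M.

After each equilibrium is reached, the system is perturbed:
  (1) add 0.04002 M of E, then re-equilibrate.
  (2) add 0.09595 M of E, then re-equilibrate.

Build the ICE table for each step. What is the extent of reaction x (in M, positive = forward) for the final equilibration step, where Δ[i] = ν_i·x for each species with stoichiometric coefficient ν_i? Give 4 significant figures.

Q₀ = 0.00688 vs Keq = 8.0320e-06 ⇒ Q>K, reverse
Step 1:
                   E          G
  I           0.1605    0.05617
  C          0.03298   -0.04947
  E           0.1935   0.006699
  solve Keq expr → x = -0.01649; check Q = 8.0320e-06
Then add 0.04002 M of E.
Step 2:
                   E          G
  I           0.2335   0.006699
  C       -5.8788e-04 8.8183e-04
  E           0.2329   0.007581
  solve Keq expr → x = 2.9394e-04; check Q = 8.0320e-06
Then add 0.09595 M of E.
Step 3:
                   E          G
  I           0.3289   0.007581
  C         -0.00129   0.001935
  E           0.3276   0.009517
  solve Keq expr → x = 6.4512e-04; check Q = 8.0320e-06

x = 6.4512e-04 M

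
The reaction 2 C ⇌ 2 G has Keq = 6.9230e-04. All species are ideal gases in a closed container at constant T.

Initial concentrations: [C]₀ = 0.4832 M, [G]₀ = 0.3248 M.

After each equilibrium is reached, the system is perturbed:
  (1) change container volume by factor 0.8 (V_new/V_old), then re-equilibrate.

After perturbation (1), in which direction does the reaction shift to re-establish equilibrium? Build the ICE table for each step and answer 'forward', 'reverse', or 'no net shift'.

Q₀ = 0.4518 vs Keq = 6.9230e-04 ⇒ Q>K, reverse
Step 1:
                  C         G
  init       0.4832    0.3248
  Δ          0.3041   -0.3041
  eq         0.7873   0.02071
  solve Keq expr → x = -0.152; check Q = 6.9230e-04
Then change container volume by factor 0.8 (V_new/V_old).
Step 2:
                  C         G
  init       0.9841   0.02589
  Δ               0         0
  eq         0.9841   0.02589
  solve Keq expr → x = 0; check Q = 6.9230e-04

Direction: no net shift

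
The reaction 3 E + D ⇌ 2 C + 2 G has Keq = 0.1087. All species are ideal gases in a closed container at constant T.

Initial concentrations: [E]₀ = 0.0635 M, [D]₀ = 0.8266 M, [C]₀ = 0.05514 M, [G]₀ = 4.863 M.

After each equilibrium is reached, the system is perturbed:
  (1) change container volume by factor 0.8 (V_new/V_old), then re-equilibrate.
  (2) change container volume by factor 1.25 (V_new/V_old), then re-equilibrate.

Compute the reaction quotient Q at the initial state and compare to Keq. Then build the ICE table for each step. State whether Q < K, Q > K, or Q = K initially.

Q₀ = 339.7; Q > K (proceeds reverse)

Q₀ = 339.7 vs Keq = 0.1087 ⇒ Q>K, reverse
Step 1:
                    E           D           C           G
  init         0.0635      0.8266     0.05514       4.863
  Δ           0.07768     0.02589    -0.05178    -0.05178
  eq           0.1412      0.8525    0.003356       4.811
  solve Keq expr → x = -0.02589; check Q = 0.1087
Then change container volume by factor 0.8 (V_new/V_old).
Step 2:
                    E           D           C           G
  init         0.1765       1.066    0.004195       6.014
  Δ                 0           0           0           0
  eq           0.1765       1.066    0.004195       6.014
  solve Keq expr → x = 0; check Q = 0.1087
Then change container volume by factor 1.25 (V_new/V_old).
Step 3:
                    E           D           C           G
  init         0.1412      0.8525    0.003356       4.811
  Δ                 0           0           0           0
  eq           0.1412      0.8525    0.003356       4.811
  solve Keq expr → x = 0; check Q = 0.1087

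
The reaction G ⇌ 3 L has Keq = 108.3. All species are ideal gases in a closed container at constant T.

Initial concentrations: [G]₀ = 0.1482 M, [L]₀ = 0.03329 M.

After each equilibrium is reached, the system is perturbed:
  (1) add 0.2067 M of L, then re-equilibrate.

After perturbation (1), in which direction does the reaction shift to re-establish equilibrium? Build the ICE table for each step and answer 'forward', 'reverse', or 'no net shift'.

Direction: reverse

Q₀ = 2.4894e-04 vs Keq = 108.3 ⇒ Q<K, forward
Step 1:
                  G         L
  I          0.1482   0.03329
  C         -0.1472    0.4416
  E       9.8910e-04    0.4749
  solve Keq expr → x = 0.1472; check Q = 108.3
Then add 0.2067 M of L.
Step 2:
                  G         L
  I       9.8910e-04    0.6816
  C        0.001864 -0.005591
  E        0.002853     0.676
  solve Keq expr → x = -0.001864; check Q = 108.3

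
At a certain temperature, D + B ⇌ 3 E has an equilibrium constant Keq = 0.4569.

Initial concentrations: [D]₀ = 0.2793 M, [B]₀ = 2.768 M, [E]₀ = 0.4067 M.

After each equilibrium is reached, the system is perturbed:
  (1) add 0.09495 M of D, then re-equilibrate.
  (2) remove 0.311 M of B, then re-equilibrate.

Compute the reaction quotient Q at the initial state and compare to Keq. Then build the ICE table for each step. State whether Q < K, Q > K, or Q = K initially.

Q₀ = 0.08701 vs Keq = 0.4569 ⇒ Q<K, forward
Step 1:
                  D         B         E
  Initial    0.2793     2.768    0.4067
  Change   -0.07486  -0.07486    0.2246
  Equil      0.2044     2.693    0.6313
  solve Keq expr → x = 0.07486; check Q = 0.4569
Then add 0.09495 M of D.
Step 2:
                  D         B         E
  Initial    0.2994     2.693    0.6313
  Change   -0.02192  -0.02192   0.06576
  Equil      0.2775     2.671     0.697
  solve Keq expr → x = 0.02192; check Q = 0.4569
Then remove 0.311 M of B.
Step 3:
                  D         B         E
  Initial    0.2775      2.36     0.697
  Change   0.007239  0.007239  -0.02172
  Equil      0.2847     2.367    0.6753
  solve Keq expr → x = -0.007239; check Q = 0.4569

Q₀ = 0.08701; Q < K (proceeds forward)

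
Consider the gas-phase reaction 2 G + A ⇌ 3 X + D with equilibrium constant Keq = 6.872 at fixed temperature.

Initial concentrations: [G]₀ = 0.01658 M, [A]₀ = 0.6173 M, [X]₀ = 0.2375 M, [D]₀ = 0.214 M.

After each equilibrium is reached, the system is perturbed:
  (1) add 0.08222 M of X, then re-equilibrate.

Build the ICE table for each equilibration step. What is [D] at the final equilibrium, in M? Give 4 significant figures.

Q₀ = 16.89 vs Keq = 6.872 ⇒ Q>K, reverse
Step 1:
                   G          A          X          D
  init       0.01658     0.6173     0.2375      0.214
  Δ         0.007348   0.003674   -0.01102  -0.003674
  eq         0.02393      0.621     0.2265     0.2103
  solve Keq expr → x = -0.003674; check Q = 6.872
Then add 0.08222 M of X.
Step 2:
                   G          A          X          D
  init       0.02393      0.621     0.3087     0.2103
  Δ          0.01064    0.00532   -0.01596   -0.00532
  eq         0.03457     0.6263     0.2927      0.205
  solve Keq expr → x = -0.00532; check Q = 6.872

[D]_eq = 0.205 M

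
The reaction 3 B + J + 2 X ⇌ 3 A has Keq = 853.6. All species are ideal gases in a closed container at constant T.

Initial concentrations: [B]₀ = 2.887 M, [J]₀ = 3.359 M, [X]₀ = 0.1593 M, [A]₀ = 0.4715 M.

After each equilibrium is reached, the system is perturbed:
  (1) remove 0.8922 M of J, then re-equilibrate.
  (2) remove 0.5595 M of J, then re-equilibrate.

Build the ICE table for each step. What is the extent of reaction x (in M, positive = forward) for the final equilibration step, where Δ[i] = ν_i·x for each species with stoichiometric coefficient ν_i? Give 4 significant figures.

x = -2.1389e-04 M

Q₀ = 0.0511 vs Keq = 853.6 ⇒ Q<K, forward
Step 1:
                  B         J         X         A
  init        2.887     3.359    0.1593    0.4715
  Δ         -0.2351  -0.07835   -0.1567    0.2351
  eq          2.652     3.281  0.002599    0.7066
  solve Keq expr → x = 0.07835; check Q = 853.6
Then remove 0.8922 M of J.
Step 2:
                  B         J         X         A
  init        2.652     2.388  0.002599    0.7066
  Δ       6.6207e-04 2.2069e-04 4.4138e-04 -6.6207e-04
  eq          2.653     2.389   0.00304    0.7059
  solve Keq expr → x = -2.2069e-04; check Q = 853.6
Then remove 0.5595 M of J.
Step 3:
                  B         J         X         A
  init        2.653     1.829   0.00304    0.7059
  Δ       6.4167e-04 2.1389e-04 4.2778e-04 -6.4167e-04
  eq          2.653     1.829  0.003468    0.7052
  solve Keq expr → x = -2.1389e-04; check Q = 853.6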